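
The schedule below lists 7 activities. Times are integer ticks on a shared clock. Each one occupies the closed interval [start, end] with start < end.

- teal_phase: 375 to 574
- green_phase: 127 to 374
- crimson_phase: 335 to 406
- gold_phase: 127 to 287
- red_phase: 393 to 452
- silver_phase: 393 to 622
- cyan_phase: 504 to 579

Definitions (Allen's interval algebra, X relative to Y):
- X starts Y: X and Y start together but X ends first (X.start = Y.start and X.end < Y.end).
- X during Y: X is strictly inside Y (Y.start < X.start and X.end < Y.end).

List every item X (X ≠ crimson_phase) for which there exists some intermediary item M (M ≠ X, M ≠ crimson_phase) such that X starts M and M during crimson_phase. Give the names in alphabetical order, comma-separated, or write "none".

Target crimson_phase = [335, 406].
Intermediaries M with M during crimson_phase: none.
Union: none.

none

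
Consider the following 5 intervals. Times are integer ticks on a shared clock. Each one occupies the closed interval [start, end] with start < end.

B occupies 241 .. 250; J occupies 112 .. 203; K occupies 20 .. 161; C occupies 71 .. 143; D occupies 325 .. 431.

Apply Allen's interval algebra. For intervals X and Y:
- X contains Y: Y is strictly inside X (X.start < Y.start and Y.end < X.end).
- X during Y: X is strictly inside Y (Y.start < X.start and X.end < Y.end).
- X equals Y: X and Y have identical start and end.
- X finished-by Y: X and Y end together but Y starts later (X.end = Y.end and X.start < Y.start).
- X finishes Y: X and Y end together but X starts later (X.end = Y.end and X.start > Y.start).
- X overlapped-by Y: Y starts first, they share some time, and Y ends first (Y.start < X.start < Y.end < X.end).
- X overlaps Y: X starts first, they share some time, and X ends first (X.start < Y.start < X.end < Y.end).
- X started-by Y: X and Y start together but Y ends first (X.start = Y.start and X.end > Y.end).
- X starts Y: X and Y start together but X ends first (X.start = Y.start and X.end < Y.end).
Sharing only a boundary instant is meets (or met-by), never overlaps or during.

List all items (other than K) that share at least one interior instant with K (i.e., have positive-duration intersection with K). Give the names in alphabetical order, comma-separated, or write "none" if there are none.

C, J

Target K = [20, 161].
B [241, 250] → after → no.
C [71, 143] → during → yes.
D [325, 431] → after → no.
J [112, 203] → overlapped-by → yes.
Result: C, J.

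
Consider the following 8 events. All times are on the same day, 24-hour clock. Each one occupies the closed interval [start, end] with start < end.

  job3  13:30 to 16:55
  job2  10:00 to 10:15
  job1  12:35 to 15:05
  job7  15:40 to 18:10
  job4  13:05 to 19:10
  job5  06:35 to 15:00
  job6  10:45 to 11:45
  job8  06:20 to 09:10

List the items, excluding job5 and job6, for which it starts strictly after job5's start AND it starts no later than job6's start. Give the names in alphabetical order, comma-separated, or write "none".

job2

Conditions: its start is strictly after job5's start (X.start > 06:35) AND its start is no later than job6's start (X.start <= 10:45).
job1: start 12:35 > 06:35? ✓; start 12:35 <= 10:45? ✗ → no.
job2: start 10:00 > 06:35? ✓; start 10:00 <= 10:45? ✓ → yes.
job3: start 13:30 > 06:35? ✓; start 13:30 <= 10:45? ✗ → no.
job4: start 13:05 > 06:35? ✓; start 13:05 <= 10:45? ✗ → no.
job7: start 15:40 > 06:35? ✓; start 15:40 <= 10:45? ✗ → no.
job8: start 06:20 > 06:35? ✗; start 06:20 <= 10:45? ✓ → no.
Result: job2.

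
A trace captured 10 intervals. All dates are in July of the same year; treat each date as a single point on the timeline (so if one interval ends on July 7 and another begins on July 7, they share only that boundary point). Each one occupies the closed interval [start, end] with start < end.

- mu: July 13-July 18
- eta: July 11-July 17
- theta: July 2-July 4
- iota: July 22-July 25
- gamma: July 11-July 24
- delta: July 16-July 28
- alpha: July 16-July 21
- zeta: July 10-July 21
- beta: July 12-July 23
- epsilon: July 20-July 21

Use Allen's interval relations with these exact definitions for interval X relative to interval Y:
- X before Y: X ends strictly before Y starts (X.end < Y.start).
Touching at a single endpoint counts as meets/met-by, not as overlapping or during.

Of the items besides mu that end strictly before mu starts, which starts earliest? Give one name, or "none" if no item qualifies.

theta

Target mu = [July 13, July 18].
alpha [July 16, July 21] → overlapped-by → excluded.
beta [July 12, July 23] → contains → excluded.
delta [July 16, July 28] → overlapped-by → excluded.
epsilon [July 20, July 21] → after → excluded.
eta [July 11, July 17] → overlaps → excluded.
gamma [July 11, July 24] → contains → excluded.
iota [July 22, July 25] → after → excluded.
theta [July 2, July 4] → before → candidate.
zeta [July 10, July 21] → contains → excluded.
Among candidates, earliest start is July 2 → theta.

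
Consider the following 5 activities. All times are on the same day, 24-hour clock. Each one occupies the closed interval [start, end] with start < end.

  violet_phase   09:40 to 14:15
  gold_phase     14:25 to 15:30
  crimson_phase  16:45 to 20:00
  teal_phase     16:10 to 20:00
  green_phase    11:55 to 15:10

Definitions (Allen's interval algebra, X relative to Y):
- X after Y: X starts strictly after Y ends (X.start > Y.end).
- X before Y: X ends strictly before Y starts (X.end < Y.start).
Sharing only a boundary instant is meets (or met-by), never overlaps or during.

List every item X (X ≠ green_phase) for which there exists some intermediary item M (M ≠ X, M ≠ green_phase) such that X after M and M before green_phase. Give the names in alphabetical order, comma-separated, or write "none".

none

Target green_phase = [11:55, 15:10].
Intermediaries M with M before green_phase: none.
Union: none.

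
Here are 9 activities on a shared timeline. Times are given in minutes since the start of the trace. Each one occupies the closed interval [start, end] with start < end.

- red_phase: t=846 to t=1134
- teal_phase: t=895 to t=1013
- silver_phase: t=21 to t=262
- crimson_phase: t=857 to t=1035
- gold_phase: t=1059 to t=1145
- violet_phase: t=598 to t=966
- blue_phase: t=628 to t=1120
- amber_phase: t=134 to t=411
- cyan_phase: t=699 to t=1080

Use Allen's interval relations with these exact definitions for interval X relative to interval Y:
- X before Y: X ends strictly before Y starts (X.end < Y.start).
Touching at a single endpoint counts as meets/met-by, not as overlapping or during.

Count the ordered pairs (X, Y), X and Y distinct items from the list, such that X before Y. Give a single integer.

17

Checking all 72 ordered pairs for relation 'before'; matching pairs in alphabetical order:
(amber_phase, blue_phase): amber_phase before blue_phase ✓
(amber_phase, crimson_phase): amber_phase before crimson_phase ✓
(amber_phase, cyan_phase): amber_phase before cyan_phase ✓
(amber_phase, gold_phase): amber_phase before gold_phase ✓
(amber_phase, red_phase): amber_phase before red_phase ✓
(amber_phase, teal_phase): amber_phase before teal_phase ✓
(amber_phase, violet_phase): amber_phase before violet_phase ✓
(crimson_phase, gold_phase): crimson_phase before gold_phase ✓
(silver_phase, blue_phase): silver_phase before blue_phase ✓
(silver_phase, crimson_phase): silver_phase before crimson_phase ✓
(silver_phase, cyan_phase): silver_phase before cyan_phase ✓
(silver_phase, gold_phase): silver_phase before gold_phase ✓
(silver_phase, red_phase): silver_phase before red_phase ✓
(silver_phase, teal_phase): silver_phase before teal_phase ✓
(silver_phase, violet_phase): silver_phase before violet_phase ✓
(teal_phase, gold_phase): teal_phase before gold_phase ✓
(violet_phase, gold_phase): violet_phase before gold_phase ✓
Count: 17.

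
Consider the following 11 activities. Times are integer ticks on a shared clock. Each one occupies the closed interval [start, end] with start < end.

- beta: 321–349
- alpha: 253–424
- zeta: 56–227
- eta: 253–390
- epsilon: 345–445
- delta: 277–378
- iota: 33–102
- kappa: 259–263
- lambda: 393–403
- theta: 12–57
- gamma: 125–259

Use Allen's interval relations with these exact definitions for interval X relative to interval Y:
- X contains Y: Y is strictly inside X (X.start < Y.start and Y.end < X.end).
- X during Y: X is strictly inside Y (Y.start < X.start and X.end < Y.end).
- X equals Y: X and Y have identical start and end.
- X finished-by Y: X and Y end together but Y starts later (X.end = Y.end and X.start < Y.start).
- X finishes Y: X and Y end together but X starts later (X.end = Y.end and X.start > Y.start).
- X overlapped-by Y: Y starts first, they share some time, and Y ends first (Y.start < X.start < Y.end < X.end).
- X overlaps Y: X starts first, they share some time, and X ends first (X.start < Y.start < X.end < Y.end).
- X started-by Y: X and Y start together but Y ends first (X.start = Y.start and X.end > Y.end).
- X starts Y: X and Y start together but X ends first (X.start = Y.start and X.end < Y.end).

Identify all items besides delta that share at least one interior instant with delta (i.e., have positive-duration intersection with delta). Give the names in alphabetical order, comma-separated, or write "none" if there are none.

alpha, beta, epsilon, eta

Target delta = [277, 378].
alpha [253, 424] → contains → yes.
beta [321, 349] → during → yes.
epsilon [345, 445] → overlapped-by → yes.
eta [253, 390] → contains → yes.
gamma [125, 259] → before → no.
iota [33, 102] → before → no.
kappa [259, 263] → before → no.
lambda [393, 403] → after → no.
theta [12, 57] → before → no.
zeta [56, 227] → before → no.
Result: alpha, beta, epsilon, eta.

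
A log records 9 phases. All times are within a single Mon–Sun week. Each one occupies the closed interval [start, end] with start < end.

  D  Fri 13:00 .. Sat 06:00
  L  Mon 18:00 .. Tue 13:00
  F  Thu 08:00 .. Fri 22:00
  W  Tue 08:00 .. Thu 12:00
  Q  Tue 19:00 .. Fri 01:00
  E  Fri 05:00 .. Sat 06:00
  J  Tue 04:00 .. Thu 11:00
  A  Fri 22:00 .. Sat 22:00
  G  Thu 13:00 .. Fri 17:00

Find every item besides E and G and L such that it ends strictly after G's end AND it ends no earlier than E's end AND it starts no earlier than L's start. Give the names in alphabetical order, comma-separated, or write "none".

Conditions: its end is strictly after G's end (X.end > Fri 17:00) AND its end is no earlier than E's end (X.end >= Sat 06:00) AND its start is no earlier than L's start (X.start >= Mon 18:00).
A: end Sat 22:00 > Fri 17:00? ✓; end Sat 22:00 >= Sat 06:00? ✓; start Fri 22:00 >= Mon 18:00? ✓ → yes.
D: end Sat 06:00 > Fri 17:00? ✓; end Sat 06:00 >= Sat 06:00? ✓; start Fri 13:00 >= Mon 18:00? ✓ → yes.
F: end Fri 22:00 > Fri 17:00? ✓; end Fri 22:00 >= Sat 06:00? ✗; start Thu 08:00 >= Mon 18:00? ✓ → no.
J: end Thu 11:00 > Fri 17:00? ✗; end Thu 11:00 >= Sat 06:00? ✗; start Tue 04:00 >= Mon 18:00? ✓ → no.
Q: end Fri 01:00 > Fri 17:00? ✗; end Fri 01:00 >= Sat 06:00? ✗; start Tue 19:00 >= Mon 18:00? ✓ → no.
W: end Thu 12:00 > Fri 17:00? ✗; end Thu 12:00 >= Sat 06:00? ✗; start Tue 08:00 >= Mon 18:00? ✓ → no.
Result: A, D.

A, D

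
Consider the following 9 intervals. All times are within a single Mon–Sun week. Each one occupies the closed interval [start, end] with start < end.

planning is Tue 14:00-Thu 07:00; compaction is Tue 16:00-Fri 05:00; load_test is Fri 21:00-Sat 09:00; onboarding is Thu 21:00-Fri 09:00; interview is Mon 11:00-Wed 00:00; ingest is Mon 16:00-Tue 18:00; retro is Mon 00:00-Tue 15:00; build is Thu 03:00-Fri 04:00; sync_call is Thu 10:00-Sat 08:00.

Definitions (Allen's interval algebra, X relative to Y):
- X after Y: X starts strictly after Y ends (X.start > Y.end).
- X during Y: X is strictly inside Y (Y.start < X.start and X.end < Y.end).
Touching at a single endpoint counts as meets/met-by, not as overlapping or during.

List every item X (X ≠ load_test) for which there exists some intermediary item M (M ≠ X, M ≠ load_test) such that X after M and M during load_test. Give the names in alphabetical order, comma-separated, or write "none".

Target load_test = [Fri 21:00, Sat 09:00].
Intermediaries M with M during load_test: none.
Union: none.

none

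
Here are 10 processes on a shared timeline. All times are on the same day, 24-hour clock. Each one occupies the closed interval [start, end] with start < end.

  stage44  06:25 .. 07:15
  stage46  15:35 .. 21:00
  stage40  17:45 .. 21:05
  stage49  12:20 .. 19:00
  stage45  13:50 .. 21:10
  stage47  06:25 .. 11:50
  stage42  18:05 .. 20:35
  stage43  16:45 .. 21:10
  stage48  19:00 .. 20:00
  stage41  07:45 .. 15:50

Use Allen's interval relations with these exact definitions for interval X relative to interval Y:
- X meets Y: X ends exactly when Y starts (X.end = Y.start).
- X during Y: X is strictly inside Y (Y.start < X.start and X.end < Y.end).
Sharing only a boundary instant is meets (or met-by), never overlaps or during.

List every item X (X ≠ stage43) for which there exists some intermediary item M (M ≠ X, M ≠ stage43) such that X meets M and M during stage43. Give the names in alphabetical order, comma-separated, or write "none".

Target stage43 = [16:45, 21:10].
Intermediaries M with M during stage43: stage40, stage42, stage48.
Via stage40 — items with X meets stage40: none.
Via stage42 — items with X meets stage42: none.
Via stage48 — items with X meets stage48: stage49.
Union: stage49.

stage49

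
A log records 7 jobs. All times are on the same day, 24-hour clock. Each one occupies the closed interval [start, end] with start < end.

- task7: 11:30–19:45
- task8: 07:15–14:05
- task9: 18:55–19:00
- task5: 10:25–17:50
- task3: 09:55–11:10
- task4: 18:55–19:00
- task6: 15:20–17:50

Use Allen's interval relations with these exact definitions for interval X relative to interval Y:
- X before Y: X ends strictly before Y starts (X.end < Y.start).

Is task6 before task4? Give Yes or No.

Yes

task6 = [15:20, 17:50], task4 = [18:55, 19:00].
Actual relation of task6 to task4: before.
Asked whether 'before' holds → Yes.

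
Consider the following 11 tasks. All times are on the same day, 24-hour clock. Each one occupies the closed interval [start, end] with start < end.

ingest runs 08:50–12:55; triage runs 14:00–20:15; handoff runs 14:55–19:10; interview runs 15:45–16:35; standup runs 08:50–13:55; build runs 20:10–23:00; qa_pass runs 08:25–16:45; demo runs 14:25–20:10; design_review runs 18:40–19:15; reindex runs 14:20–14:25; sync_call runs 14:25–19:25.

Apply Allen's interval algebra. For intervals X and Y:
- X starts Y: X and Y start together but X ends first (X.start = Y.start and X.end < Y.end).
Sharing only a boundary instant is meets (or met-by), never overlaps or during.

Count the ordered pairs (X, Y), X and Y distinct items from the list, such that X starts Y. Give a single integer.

2

Checking all 110 ordered pairs for relation 'starts'; matching pairs in alphabetical order:
(ingest, standup): ingest starts standup ✓
(sync_call, demo): sync_call starts demo ✓
Count: 2.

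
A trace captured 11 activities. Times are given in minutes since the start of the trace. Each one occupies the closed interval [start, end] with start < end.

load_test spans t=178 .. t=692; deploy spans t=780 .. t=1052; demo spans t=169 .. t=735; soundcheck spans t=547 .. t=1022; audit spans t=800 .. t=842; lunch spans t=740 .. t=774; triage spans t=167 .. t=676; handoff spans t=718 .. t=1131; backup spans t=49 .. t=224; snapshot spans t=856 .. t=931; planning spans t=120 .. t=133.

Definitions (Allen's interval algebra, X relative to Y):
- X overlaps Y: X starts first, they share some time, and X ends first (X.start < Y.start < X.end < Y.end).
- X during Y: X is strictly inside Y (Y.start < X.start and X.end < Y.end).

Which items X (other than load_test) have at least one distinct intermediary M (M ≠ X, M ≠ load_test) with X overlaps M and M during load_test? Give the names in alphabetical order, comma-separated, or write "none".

Target load_test = [t=178, t=692].
Intermediaries M with M during load_test: none.
Union: none.

none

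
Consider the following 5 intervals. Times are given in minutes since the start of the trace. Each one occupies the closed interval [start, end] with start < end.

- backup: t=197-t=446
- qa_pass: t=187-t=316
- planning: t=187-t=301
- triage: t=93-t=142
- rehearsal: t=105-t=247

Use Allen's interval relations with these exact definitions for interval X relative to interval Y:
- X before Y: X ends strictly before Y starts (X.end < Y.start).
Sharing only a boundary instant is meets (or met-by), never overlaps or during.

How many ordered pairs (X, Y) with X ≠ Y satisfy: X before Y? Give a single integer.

Checking all 20 ordered pairs for relation 'before'; matching pairs in alphabetical order:
(triage, backup): triage before backup ✓
(triage, planning): triage before planning ✓
(triage, qa_pass): triage before qa_pass ✓
Count: 3.

3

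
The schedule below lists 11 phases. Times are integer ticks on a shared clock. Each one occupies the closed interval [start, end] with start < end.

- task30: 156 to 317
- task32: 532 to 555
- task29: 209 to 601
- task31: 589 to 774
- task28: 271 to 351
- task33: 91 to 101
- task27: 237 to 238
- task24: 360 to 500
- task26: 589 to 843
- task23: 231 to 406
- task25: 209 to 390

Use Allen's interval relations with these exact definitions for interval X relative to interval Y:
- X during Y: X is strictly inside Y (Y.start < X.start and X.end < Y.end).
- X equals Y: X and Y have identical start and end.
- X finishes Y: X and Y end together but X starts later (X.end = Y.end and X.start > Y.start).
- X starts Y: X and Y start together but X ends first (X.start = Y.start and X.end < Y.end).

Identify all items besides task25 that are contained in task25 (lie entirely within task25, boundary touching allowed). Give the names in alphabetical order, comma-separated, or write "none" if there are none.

Target task25 = [209, 390].
task23 [231, 406] → overlapped-by → no.
task24 [360, 500] → overlapped-by → no.
task26 [589, 843] → after → no.
task27 [237, 238] → during → yes.
task28 [271, 351] → during → yes.
task29 [209, 601] → started-by → no.
task30 [156, 317] → overlaps → no.
task31 [589, 774] → after → no.
task32 [532, 555] → after → no.
task33 [91, 101] → before → no.
Result: task27, task28.

task27, task28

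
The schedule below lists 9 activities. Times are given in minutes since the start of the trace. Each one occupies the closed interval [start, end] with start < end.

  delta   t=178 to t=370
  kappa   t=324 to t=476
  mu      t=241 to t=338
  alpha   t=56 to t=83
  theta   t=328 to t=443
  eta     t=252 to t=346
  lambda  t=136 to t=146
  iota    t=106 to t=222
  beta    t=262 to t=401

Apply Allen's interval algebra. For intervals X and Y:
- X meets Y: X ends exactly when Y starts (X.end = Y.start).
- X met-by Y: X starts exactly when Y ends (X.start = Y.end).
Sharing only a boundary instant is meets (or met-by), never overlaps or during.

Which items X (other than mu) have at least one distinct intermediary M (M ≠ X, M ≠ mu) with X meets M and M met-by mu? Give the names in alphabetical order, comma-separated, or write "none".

none

Target mu = [t=241, t=338].
Intermediaries M with M met-by mu: none.
Union: none.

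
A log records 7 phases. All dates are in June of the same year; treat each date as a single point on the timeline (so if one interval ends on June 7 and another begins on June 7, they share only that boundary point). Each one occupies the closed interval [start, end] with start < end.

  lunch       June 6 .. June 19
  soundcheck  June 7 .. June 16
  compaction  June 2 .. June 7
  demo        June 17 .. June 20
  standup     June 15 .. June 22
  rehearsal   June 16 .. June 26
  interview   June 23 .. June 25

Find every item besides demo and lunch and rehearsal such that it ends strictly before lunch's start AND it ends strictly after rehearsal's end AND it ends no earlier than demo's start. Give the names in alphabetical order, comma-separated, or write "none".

none

Conditions: its end is strictly before lunch's start (X.end < June 6) AND its end is strictly after rehearsal's end (X.end > June 26) AND its end is no earlier than demo's start (X.end >= June 17).
compaction: end June 7 < June 6? ✗; end June 7 > June 26? ✗; end June 7 >= June 17? ✗ → no.
interview: end June 25 < June 6? ✗; end June 25 > June 26? ✗; end June 25 >= June 17? ✓ → no.
soundcheck: end June 16 < June 6? ✗; end June 16 > June 26? ✗; end June 16 >= June 17? ✗ → no.
standup: end June 22 < June 6? ✗; end June 22 > June 26? ✗; end June 22 >= June 17? ✓ → no.
Result: none.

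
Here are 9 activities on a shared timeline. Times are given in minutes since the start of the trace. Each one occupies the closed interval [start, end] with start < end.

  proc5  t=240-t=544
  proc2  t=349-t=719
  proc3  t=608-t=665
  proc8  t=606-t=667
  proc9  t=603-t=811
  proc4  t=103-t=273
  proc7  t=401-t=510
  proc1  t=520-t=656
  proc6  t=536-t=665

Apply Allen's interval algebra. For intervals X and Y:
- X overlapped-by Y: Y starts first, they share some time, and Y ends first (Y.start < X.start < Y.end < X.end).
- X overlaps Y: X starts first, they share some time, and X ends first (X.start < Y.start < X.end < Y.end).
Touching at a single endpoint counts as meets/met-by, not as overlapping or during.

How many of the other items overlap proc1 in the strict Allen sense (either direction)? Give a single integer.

5

Target proc1 = [t=520, t=656].
proc2 [t=349, t=719] → contains → no.
proc3 [t=608, t=665] → overlapped-by → counts.
proc4 [t=103, t=273] → before → no.
proc5 [t=240, t=544] → overlaps → counts.
proc6 [t=536, t=665] → overlapped-by → counts.
proc7 [t=401, t=510] → before → no.
proc8 [t=606, t=667] → overlapped-by → counts.
proc9 [t=603, t=811] → overlapped-by → counts.
Total: 5.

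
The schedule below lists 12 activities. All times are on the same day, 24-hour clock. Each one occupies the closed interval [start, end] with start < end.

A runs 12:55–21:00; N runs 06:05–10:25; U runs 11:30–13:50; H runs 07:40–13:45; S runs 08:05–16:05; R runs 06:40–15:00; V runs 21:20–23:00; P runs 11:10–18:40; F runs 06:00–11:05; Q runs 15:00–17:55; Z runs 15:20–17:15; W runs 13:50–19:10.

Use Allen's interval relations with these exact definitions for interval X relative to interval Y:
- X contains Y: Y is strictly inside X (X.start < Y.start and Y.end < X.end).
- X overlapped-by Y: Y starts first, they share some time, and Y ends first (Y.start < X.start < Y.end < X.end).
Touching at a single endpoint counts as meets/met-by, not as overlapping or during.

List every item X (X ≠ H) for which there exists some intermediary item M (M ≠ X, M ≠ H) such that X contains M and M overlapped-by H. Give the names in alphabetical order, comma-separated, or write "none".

Target H = [07:40, 13:45].
Intermediaries M with M overlapped-by H: A, P, S, U.
Via A — items with X contains A: none.
Via P — items with X contains P: none.
Via S — items with X contains S: none.
Via U — items with X contains U: P, R, S.
Union: P, R, S.

P, R, S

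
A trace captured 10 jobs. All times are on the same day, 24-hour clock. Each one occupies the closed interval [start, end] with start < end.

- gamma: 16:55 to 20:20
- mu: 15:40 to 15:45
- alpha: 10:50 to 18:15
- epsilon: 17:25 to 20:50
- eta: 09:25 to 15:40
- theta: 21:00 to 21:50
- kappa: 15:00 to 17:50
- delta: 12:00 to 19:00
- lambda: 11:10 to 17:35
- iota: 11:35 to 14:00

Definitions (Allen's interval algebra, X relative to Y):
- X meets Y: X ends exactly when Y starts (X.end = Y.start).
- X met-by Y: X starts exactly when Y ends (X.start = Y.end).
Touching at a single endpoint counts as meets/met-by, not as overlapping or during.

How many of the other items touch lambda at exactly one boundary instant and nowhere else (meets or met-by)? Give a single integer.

Target lambda = [11:10, 17:35].
alpha [10:50, 18:15] → contains → no.
delta [12:00, 19:00] → overlapped-by → no.
epsilon [17:25, 20:50] → overlapped-by → no.
eta [09:25, 15:40] → overlaps → no.
gamma [16:55, 20:20] → overlapped-by → no.
iota [11:35, 14:00] → during → no.
kappa [15:00, 17:50] → overlapped-by → no.
mu [15:40, 15:45] → during → no.
theta [21:00, 21:50] → after → no.
Total: 0.

0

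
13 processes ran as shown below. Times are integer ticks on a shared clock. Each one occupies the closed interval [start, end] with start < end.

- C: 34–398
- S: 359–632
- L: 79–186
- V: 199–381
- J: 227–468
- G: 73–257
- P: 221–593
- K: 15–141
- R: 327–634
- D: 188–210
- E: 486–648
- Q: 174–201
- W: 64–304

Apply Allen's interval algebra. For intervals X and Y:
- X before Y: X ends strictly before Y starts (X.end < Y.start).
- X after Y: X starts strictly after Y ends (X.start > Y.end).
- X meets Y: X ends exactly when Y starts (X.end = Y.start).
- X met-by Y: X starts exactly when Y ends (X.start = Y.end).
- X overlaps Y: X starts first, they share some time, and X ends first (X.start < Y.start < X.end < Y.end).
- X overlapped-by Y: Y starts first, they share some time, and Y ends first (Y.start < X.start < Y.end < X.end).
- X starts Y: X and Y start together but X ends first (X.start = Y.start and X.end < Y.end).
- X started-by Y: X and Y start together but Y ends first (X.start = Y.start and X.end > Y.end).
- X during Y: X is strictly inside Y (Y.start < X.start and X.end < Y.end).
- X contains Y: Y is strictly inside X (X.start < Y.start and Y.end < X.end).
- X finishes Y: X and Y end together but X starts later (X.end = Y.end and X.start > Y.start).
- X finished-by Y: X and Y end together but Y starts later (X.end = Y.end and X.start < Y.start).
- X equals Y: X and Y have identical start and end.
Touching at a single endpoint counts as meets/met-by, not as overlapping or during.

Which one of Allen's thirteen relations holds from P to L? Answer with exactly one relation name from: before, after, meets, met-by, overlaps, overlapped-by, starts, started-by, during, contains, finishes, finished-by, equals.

after

P = [221, 593]; L = [79, 186].
Compare endpoints: P.start > L.start, P.start > L.end, P.end > L.start, P.end > L.end.
That pattern is 'after'.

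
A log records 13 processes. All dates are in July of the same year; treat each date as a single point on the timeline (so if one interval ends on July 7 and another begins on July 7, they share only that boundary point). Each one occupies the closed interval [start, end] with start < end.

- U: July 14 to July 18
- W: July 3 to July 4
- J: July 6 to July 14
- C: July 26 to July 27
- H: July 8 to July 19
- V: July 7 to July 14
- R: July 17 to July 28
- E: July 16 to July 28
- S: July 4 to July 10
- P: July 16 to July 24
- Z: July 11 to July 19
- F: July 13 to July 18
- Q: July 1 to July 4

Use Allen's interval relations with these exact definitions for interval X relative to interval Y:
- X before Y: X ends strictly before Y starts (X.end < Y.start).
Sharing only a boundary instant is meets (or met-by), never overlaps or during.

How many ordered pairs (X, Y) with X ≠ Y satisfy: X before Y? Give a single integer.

40

Checking all 156 ordered pairs for relation 'before'; matching pairs in alphabetical order:
(F, C): F before C ✓
(H, C): H before C ✓
(J, C): J before C ✓
(J, E): J before E ✓
(J, P): J before P ✓
(J, R): J before R ✓
(P, C): P before C ✓
(Q, C): Q before C ✓
(Q, E): Q before E ✓
(Q, F): Q before F ✓
(Q, H): Q before H ✓
(Q, J): Q before J ✓
(Q, P): Q before P ✓
(Q, R): Q before R ✓
(Q, U): Q before U ✓
(Q, V): Q before V ✓
(Q, Z): Q before Z ✓
(S, C): S before C ✓
(S, E): S before E ✓
(S, F): S before F ✓
(S, P): S before P ✓
(S, R): S before R ✓
(S, U): S before U ✓
(S, Z): S before Z ✓
... plus 16 further pairs not listed.
Count: 40.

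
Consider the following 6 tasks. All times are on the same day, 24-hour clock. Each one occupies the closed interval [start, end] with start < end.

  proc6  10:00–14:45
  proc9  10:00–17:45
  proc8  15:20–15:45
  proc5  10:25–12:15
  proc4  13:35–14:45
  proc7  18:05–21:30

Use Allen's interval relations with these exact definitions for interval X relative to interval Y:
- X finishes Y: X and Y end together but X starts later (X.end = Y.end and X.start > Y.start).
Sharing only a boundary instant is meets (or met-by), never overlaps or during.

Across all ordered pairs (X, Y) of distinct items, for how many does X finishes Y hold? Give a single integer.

1

Checking all 30 ordered pairs for relation 'finishes'; matching pairs in alphabetical order:
(proc4, proc6): proc4 finishes proc6 ✓
Count: 1.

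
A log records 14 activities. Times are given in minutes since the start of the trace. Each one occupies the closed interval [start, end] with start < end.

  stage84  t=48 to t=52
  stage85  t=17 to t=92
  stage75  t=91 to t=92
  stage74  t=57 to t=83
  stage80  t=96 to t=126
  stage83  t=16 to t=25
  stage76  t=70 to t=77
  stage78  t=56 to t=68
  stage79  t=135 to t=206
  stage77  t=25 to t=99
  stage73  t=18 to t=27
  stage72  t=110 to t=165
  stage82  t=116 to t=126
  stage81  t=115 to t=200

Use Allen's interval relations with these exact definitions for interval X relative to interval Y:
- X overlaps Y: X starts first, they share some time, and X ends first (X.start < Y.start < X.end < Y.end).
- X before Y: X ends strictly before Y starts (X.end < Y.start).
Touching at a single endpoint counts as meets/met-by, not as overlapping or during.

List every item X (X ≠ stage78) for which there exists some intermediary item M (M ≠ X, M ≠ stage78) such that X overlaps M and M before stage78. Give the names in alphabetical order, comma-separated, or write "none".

Target stage78 = [t=56, t=68].
Intermediaries M with M before stage78: stage73, stage83, stage84.
Via stage73 — items with X overlaps stage73: stage83.
Via stage83 — items with X overlaps stage83: none.
Via stage84 — items with X overlaps stage84: none.
Union: stage83.

stage83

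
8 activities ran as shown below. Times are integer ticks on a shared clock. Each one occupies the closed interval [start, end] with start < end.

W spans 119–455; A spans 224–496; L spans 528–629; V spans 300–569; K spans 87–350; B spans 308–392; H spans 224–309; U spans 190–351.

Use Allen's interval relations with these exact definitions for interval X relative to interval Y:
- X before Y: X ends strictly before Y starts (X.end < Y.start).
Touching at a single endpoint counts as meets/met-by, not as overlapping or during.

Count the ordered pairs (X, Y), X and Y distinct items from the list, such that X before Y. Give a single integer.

6

Checking all 56 ordered pairs for relation 'before'; matching pairs in alphabetical order:
(A, L): A before L ✓
(B, L): B before L ✓
(H, L): H before L ✓
(K, L): K before L ✓
(U, L): U before L ✓
(W, L): W before L ✓
Count: 6.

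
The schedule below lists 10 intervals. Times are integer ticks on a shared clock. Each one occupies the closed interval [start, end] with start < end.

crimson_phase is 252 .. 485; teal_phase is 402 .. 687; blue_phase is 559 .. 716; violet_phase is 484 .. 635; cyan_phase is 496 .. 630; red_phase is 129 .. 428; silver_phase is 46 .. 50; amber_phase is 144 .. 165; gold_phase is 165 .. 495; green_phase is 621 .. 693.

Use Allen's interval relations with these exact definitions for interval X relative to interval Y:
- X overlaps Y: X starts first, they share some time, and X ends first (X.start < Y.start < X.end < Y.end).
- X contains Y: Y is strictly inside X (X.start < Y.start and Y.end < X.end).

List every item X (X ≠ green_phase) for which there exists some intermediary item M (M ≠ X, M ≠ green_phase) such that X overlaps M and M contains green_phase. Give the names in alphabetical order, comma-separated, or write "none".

cyan_phase, teal_phase, violet_phase

Target green_phase = [621, 693].
Intermediaries M with M contains green_phase: blue_phase.
Via blue_phase — items with X overlaps blue_phase: cyan_phase, teal_phase, violet_phase.
Union: cyan_phase, teal_phase, violet_phase.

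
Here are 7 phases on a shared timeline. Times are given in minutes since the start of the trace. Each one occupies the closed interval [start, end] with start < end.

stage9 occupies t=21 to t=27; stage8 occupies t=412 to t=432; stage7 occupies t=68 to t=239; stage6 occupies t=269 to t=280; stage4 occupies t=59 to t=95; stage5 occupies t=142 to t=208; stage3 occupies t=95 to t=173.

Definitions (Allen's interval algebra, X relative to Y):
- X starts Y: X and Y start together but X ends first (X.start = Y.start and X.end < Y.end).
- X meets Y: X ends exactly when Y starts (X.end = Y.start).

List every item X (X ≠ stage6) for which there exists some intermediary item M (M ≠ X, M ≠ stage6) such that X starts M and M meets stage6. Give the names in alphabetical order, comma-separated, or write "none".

Target stage6 = [t=269, t=280].
Intermediaries M with M meets stage6: none.
Union: none.

none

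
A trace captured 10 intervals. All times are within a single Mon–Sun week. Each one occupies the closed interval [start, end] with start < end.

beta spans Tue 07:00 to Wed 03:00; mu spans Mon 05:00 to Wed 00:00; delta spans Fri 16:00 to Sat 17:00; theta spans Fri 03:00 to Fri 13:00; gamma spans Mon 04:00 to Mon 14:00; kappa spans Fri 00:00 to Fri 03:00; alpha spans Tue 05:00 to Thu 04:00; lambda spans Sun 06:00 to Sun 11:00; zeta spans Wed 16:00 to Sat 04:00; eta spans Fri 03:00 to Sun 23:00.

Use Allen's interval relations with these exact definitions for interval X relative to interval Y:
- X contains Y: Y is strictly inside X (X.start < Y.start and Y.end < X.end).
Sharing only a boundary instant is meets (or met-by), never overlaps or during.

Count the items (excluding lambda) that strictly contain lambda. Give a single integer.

Target lambda = [Sun 06:00, Sun 11:00].
alpha [Tue 05:00, Thu 04:00] → before → no.
beta [Tue 07:00, Wed 03:00] → before → no.
delta [Fri 16:00, Sat 17:00] → before → no.
eta [Fri 03:00, Sun 23:00] → contains → counts.
gamma [Mon 04:00, Mon 14:00] → before → no.
kappa [Fri 00:00, Fri 03:00] → before → no.
mu [Mon 05:00, Wed 00:00] → before → no.
theta [Fri 03:00, Fri 13:00] → before → no.
zeta [Wed 16:00, Sat 04:00] → before → no.
Total: 1.

1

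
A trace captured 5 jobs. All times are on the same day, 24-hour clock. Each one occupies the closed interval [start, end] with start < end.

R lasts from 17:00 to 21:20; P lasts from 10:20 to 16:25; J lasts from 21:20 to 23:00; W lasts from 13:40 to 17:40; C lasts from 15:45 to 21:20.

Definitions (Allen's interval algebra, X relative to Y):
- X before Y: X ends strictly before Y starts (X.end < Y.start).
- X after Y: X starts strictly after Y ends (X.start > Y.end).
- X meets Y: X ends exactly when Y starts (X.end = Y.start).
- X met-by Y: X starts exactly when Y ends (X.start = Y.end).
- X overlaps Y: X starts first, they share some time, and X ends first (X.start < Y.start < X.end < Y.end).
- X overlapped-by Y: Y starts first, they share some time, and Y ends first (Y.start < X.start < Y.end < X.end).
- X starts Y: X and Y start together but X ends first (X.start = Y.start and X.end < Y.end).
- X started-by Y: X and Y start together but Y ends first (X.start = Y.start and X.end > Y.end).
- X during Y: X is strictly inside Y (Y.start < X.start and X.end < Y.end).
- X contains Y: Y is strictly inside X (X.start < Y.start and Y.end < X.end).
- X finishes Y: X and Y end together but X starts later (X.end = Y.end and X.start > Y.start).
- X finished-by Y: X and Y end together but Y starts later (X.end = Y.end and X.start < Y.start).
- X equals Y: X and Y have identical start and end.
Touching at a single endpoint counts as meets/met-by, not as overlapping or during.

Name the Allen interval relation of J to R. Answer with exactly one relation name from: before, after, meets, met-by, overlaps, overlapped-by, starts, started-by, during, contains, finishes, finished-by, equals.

met-by

J = [21:20, 23:00]; R = [17:00, 21:20].
Compare endpoints: J.start > R.start, J.start = R.end, J.end > R.start, J.end > R.end.
That pattern is 'met-by'.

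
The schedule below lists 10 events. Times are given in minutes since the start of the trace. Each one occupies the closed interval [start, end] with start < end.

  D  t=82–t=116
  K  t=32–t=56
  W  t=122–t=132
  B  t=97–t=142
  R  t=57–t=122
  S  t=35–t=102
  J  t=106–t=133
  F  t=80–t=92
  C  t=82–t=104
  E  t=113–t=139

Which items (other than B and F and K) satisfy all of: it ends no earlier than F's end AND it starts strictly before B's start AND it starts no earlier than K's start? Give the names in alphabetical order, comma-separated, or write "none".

C, D, R, S

Conditions: its end is no earlier than F's end (X.end >= t=92) AND its start is strictly before B's start (X.start < t=97) AND its start is no earlier than K's start (X.start >= t=32).
C: end t=104 >= t=92? ✓; start t=82 < t=97? ✓; start t=82 >= t=32? ✓ → yes.
D: end t=116 >= t=92? ✓; start t=82 < t=97? ✓; start t=82 >= t=32? ✓ → yes.
E: end t=139 >= t=92? ✓; start t=113 < t=97? ✗; start t=113 >= t=32? ✓ → no.
J: end t=133 >= t=92? ✓; start t=106 < t=97? ✗; start t=106 >= t=32? ✓ → no.
R: end t=122 >= t=92? ✓; start t=57 < t=97? ✓; start t=57 >= t=32? ✓ → yes.
S: end t=102 >= t=92? ✓; start t=35 < t=97? ✓; start t=35 >= t=32? ✓ → yes.
W: end t=132 >= t=92? ✓; start t=122 < t=97? ✗; start t=122 >= t=32? ✓ → no.
Result: C, D, R, S.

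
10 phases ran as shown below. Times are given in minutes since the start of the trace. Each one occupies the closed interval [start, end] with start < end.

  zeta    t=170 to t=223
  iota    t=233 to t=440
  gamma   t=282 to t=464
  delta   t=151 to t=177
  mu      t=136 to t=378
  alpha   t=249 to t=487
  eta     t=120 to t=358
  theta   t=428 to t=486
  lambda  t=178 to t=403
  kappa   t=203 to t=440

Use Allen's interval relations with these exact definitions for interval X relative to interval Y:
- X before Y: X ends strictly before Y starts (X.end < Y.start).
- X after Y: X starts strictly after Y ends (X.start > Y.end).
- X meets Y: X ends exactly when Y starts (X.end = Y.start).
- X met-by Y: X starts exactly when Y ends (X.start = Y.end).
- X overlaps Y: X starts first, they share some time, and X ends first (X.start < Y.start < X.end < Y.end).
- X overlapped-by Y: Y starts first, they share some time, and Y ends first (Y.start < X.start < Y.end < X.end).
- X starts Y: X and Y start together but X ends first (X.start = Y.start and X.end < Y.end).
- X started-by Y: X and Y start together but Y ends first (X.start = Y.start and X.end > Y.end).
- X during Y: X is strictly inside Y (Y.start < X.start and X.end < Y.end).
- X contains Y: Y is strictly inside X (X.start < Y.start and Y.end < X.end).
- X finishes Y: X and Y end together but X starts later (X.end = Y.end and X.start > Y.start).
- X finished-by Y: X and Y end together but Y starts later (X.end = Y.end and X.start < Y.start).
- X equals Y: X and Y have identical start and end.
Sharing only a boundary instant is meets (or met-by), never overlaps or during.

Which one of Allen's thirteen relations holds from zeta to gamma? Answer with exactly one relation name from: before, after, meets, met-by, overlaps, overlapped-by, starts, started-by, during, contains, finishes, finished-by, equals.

before

zeta = [t=170, t=223]; gamma = [t=282, t=464].
Compare endpoints: zeta.start < gamma.start, zeta.start < gamma.end, zeta.end < gamma.start, zeta.end < gamma.end.
That pattern is 'before'.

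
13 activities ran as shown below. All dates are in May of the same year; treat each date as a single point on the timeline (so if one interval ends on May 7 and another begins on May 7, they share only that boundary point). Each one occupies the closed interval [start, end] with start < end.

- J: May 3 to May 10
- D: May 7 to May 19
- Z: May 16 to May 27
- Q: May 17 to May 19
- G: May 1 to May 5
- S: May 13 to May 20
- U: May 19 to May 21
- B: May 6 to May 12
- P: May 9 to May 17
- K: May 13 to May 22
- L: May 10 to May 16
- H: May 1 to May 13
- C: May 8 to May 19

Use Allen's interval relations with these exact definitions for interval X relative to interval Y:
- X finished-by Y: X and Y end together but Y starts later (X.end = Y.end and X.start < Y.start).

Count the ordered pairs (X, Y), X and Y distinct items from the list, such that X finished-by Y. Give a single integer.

3

Checking all 156 ordered pairs for relation 'finished-by'; matching pairs in alphabetical order:
(C, Q): C finished-by Q ✓
(D, C): D finished-by C ✓
(D, Q): D finished-by Q ✓
Count: 3.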